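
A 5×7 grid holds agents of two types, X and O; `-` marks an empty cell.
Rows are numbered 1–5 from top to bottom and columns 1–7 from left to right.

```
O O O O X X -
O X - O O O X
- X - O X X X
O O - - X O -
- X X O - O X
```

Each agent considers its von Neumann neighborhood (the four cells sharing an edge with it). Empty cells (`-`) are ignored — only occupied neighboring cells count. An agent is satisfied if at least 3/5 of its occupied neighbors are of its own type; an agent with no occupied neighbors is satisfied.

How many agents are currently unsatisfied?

Row 1: (1,1)O 2/2 ✓ · (1,2)O 2/3 ✓ · (1,3)O 2/2 ✓ · (1,4)O 2/3 ✓ · (1,5)X 1/3 ✗ · (1,6)X 1/2 ✗
Row 2: (2,1)O 1/2 ✗ · (2,2)X 1/3 ✗ · (2,4)O 3/3 ✓ · (2,5)O 2/4 ✗ · (2,6)O 1/4 ✗ · (2,7)X 1/2 ✗
Row 3: (3,2)X 1/2 ✗ · (3,4)O 1/2 ✗ · (3,5)X 2/4 ✗ · (3,6)X 2/4 ✗ · (3,7)X 2/2 ✓
Row 4: (4,1)O 1/1 ✓ · (4,2)O 1/3 ✗ · (4,5)X 1/2 ✗ · (4,6)O 1/3 ✗
Row 5: (5,2)X 1/2 ✗ · (5,3)X 1/2 ✗ · (5,4)O 0/1 ✗ · (5,6)O 1/2 ✗ · (5,7)X 0/1 ✗
Unsatisfied: (1,5), (1,6), (2,1), (2,2), (2,5), (2,6), (2,7), (3,2), (3,4), (3,5), (3,6), (4,2), (4,5), (4,6), (5,2), (5,3), (5,4), (5,6), (5,7) — 19 in total.

19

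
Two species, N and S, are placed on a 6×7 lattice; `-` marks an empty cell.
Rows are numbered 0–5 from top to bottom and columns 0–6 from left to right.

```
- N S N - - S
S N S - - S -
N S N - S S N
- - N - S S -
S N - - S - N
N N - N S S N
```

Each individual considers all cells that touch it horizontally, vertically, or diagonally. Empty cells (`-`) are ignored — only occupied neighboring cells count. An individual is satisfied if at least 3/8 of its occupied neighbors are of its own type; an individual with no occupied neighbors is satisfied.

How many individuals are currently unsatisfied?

(0,1)N 1/4 ✗
(0,2)S 1/4 ✗
(0,3)N 0/2 ✗
(0,6)S 1/1 ✓
(1,0)S 1/4 ✗
(1,1)N 3/7 ✓
(1,2)S 2/6 ✗
(1,5)S 3/4 ✓
(2,0)N 1/3 ✗
(2,1)S 2/6 ✗
(2,2)N 2/4 ✓
(2,4)S 4/4 ✓
(2,5)S 4/5 ✓
(2,6)N 0/3 ✗
(3,2)N 2/3 ✓
(3,4)S 4/4 ✓
(3,5)S 4/6 ✓
(4,0)S 0/3 ✗
(4,1)N 3/4 ✓
(4,4)S 4/5 ✓
(4,6)N 1/3 ✗
(5,0)N 2/3 ✓
(5,1)N 2/3 ✓
(5,3)N 0/2 ✗
(5,4)S 2/3 ✓
(5,5)S 2/4 ✓
(5,6)N 1/2 ✓
Unsatisfied: (0,1), (0,2), (0,3), (1,0), (1,2), (2,0), (2,1), (2,6), (4,0), (4,6), (5,3) — 11 in total.

11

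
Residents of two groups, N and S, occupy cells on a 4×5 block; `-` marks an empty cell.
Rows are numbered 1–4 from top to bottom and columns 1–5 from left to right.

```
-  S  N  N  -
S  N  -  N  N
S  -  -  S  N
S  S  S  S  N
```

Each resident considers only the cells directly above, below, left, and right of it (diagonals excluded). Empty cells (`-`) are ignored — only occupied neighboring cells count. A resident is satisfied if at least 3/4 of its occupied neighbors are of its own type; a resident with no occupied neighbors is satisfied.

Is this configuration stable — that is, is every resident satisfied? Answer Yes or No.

(1,2)S 0/2 unhappy
(1,3)N 1/2 unhappy
(1,4)N 2/2 ok
(2,1)S 1/2 unhappy
(2,2)N 0/2 unhappy
(2,4)N 2/3 unhappy
(2,5)N 2/2 ok
(3,1)S 2/2 ok
(3,4)S 1/3 unhappy
(3,5)N 2/3 unhappy
(4,1)S 2/2 ok
(4,2)S 2/2 ok
(4,3)S 2/2 ok
(4,4)S 2/3 unhappy
(4,5)N 1/2 unhappy
For instance (1,2) has only 0/2 same-type neighbors, below 3/4.

No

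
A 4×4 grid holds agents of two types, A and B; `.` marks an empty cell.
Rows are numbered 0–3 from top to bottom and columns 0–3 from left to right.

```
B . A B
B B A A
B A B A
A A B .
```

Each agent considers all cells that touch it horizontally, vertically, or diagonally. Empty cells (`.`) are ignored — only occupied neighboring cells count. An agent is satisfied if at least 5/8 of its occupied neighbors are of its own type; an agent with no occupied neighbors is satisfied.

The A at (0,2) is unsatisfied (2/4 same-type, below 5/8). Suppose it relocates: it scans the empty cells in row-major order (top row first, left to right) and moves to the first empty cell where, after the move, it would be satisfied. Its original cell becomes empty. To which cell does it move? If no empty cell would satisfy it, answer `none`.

none

Vacating (0,2). Empty cells in order:
  (0,1): 1/4 same-type → still unsatisfied.
  (3,3): 1/3 same-type → still unsatisfied.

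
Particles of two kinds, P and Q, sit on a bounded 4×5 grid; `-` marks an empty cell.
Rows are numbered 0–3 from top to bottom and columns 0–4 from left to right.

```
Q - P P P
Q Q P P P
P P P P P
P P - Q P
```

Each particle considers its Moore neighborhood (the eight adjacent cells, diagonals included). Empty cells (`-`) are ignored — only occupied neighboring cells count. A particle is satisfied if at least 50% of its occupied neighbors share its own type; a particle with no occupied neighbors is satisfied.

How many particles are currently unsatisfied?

2

Row 0: (0,0)Q 2/2 ok · (0,2)P 3/4 ok · (0,3)P 5/5 ok · (0,4)P 3/3 ok
Row 1: (1,0)Q 2/4 ok · (1,1)Q 2/7 unhappy · (1,2)P 6/7 ok · (1,3)P 8/8 ok · (1,4)P 5/5 ok
Row 2: (2,0)P 3/5 ok · (2,1)P 5/7 ok · (2,2)P 5/7 ok · (2,3)P 6/7 ok · (2,4)P 4/5 ok
Row 3: (3,0)P 3/3 ok · (3,1)P 4/4 ok · (3,3)Q 0/4 unhappy · (3,4)P 2/3 ok
Unsatisfied: (1,1), (3,3) — 2 in total.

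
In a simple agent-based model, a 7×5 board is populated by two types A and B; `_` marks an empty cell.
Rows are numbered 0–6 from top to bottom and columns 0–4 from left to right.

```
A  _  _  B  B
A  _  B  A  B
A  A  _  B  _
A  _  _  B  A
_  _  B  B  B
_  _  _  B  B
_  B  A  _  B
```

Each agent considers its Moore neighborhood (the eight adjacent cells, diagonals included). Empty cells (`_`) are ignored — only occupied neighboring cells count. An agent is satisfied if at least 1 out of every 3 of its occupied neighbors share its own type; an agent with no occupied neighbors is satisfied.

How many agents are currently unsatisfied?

(0,0)A 1/1 ok
(0,3)B 3/4 ok
(0,4)B 2/3 ok
(1,0)A 3/3 ok
(1,2)B 2/4 ok
(1,3)A 0/5 unhappy
(1,4)B 3/4 ok
(2,0)A 3/3 ok
(2,1)A 3/4 ok
(2,3)B 3/5 ok
(3,0)A 2/2 ok
(3,3)B 4/5 ok
(3,4)A 0/4 unhappy
(4,2)B 3/3 ok
(4,3)B 5/6 ok
(4,4)B 4/5 ok
(5,3)B 5/6 ok
(5,4)B 4/4 ok
(6,1)B 0/1 unhappy
(6,2)A 0/2 unhappy
(6,4)B 2/2 ok
Unsatisfied: (1,3), (3,4), (6,1), (6,2) — 4 in total.

4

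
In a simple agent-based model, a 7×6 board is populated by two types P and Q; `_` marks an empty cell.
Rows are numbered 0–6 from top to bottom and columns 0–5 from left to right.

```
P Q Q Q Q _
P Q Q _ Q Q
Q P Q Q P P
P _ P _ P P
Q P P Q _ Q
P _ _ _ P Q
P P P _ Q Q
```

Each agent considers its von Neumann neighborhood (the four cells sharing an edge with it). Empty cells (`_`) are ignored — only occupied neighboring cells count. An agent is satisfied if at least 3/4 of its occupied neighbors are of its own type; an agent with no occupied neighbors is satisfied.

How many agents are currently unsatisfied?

24

Row 0: (0,0)P 1/2 not · (0,1)Q 2/3 not · (0,2)Q 3/3 satisfied · (0,3)Q 2/2 satisfied · (0,4)Q 2/2 satisfied
Row 1: (1,0)P 1/3 not · (1,1)Q 2/4 not · (1,2)Q 3/3 satisfied · (1,4)Q 2/3 not · (1,5)Q 1/2 not
Row 2: (2,0)Q 0/3 not · (2,1)P 0/3 not · (2,2)Q 2/4 not · (2,3)Q 1/2 not · (2,4)P 2/4 not · (2,5)P 2/3 not
Row 3: (3,0)P 0/2 not · (3,2)P 1/2 not · (3,4)P 2/2 satisfied · (3,5)P 2/3 not
Row 4: (4,0)Q 0/3 not · (4,1)P 1/2 not · (4,2)P 2/3 not · (4,3)Q 0/1 not · (4,5)Q 1/2 not
Row 5: (5,0)P 1/2 not · (5,4)P 0/2 not · (5,5)Q 2/3 not
Row 6: (6,0)P 2/2 satisfied · (6,1)P 2/2 satisfied · (6,2)P 1/1 satisfied · (6,4)Q 1/2 not · (6,5)Q 2/2 satisfied
Unsatisfied: (0,0), (0,1), (1,0), (1,1), (1,4), (1,5), (2,0), (2,1), (2,2), (2,3), (2,4), (2,5), (3,0), (3,2), (3,5), (4,0), (4,1), (4,2), (4,3), (4,5), (5,0), (5,4), (5,5), (6,4) — 24 in total.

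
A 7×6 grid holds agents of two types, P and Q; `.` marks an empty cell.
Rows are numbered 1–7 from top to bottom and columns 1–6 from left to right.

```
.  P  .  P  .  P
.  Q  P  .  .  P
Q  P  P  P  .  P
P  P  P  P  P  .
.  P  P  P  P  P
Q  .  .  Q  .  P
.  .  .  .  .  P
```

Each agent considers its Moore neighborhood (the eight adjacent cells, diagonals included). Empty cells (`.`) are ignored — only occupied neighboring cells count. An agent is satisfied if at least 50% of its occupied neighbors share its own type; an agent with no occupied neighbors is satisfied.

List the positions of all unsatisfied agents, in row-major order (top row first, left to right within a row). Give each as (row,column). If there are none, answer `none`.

(2,2), (3,1), (6,1), (6,4)

Row 1: (1,2)P 1/2 ✓ · (1,4)P 1/1 ✓ · (1,6)P 1/1 ✓
Row 2: (2,2)Q 1/5 ✗ · (2,3)P 5/6 ✓ · (2,6)P 2/2 ✓
Row 3: (3,1)Q 1/4 ✗ · (3,2)P 5/7 ✓ · (3,3)P 6/7 ✓ · (3,4)P 5/5 ✓ · (3,6)P 2/2 ✓
Row 4: (4,1)P 3/4 ✓ · (4,2)P 6/7 ✓ · (4,3)P 8/8 ✓ · (4,4)P 7/7 ✓ · (4,5)P 6/6 ✓
Row 5: (5,2)P 4/5 ✓ · (5,3)P 5/6 ✓ · (5,4)P 5/6 ✓ · (5,5)P 5/6 ✓ · (5,6)P 3/3 ✓
Row 6: (6,1)Q 0/1 ✗ · (6,4)Q 0/3 ✗ · (6,6)P 3/3 ✓
Row 7: (7,6)P 1/1 ✓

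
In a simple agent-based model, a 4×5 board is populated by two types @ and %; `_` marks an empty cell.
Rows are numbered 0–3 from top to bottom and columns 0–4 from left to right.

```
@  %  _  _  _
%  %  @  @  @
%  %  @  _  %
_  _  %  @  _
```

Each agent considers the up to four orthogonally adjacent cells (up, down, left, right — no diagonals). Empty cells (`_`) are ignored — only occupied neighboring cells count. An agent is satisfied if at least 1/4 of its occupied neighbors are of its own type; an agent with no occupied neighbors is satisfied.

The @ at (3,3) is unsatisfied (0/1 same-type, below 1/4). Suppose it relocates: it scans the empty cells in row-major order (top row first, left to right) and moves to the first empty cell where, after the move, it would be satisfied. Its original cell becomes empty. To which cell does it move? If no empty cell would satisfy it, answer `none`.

Vacating (3,3). Empty cells in order:
  (0,2): 1/2 same-type → satisfied — stop here.

(0,2)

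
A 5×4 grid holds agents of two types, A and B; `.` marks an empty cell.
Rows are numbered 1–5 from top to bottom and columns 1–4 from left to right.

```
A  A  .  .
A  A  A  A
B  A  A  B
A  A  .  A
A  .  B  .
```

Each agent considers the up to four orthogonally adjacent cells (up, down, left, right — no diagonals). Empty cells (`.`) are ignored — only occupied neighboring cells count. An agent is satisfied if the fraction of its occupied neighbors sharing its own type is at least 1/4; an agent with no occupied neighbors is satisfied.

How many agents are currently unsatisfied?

3

(1,1)A 2/2 ✓
(1,2)A 2/2 ✓
(2,1)A 2/3 ✓
(2,2)A 4/4 ✓
(2,3)A 3/3 ✓
(2,4)A 1/2 ✓
(3,1)B 0/3 ✗
(3,2)A 3/4 ✓
(3,3)A 2/3 ✓
(3,4)B 0/3 ✗
(4,1)A 2/3 ✓
(4,2)A 2/2 ✓
(4,4)A 0/1 ✗
(5,1)A 1/1 ✓
(5,3)B 0/0 ✓
Unsatisfied: (3,1), (3,4), (4,4) — 3 in total.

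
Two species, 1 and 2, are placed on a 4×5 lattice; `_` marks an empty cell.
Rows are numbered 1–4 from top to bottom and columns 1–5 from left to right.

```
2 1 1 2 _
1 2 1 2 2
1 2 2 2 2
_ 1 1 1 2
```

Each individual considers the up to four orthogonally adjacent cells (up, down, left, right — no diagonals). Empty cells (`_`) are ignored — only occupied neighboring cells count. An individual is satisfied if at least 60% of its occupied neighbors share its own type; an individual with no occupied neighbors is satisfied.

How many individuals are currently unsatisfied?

(1,1)2 0/2 unhappy
(1,2)1 1/3 unhappy
(1,3)1 2/3 ok
(1,4)2 1/2 unhappy
(2,1)1 1/3 unhappy
(2,2)2 1/4 unhappy
(2,3)1 1/4 unhappy
(2,4)2 3/4 ok
(2,5)2 2/2 ok
(3,1)1 1/2 unhappy
(3,2)2 2/4 unhappy
(3,3)2 2/4 unhappy
(3,4)2 3/4 ok
(3,5)2 3/3 ok
(4,2)1 1/2 unhappy
(4,3)1 2/3 ok
(4,4)1 1/3 unhappy
(4,5)2 1/2 unhappy
Unsatisfied: (1,1), (1,2), (1,4), (2,1), (2,2), (2,3), (3,1), (3,2), (3,3), (4,2), (4,4), (4,5) — 12 in total.

12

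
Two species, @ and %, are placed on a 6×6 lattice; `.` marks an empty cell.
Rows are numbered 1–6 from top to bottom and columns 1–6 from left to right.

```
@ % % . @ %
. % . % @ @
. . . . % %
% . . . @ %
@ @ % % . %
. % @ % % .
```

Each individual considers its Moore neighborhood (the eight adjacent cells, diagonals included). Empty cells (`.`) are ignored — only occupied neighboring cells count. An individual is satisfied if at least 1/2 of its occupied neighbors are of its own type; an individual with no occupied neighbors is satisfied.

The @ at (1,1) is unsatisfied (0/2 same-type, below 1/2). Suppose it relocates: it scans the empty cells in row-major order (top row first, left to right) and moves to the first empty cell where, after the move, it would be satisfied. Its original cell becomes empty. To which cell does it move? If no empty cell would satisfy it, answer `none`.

Vacating (1,1). Empty cells in order:
  (1,4): 2/4 same-type → satisfied — stop here.

(1,4)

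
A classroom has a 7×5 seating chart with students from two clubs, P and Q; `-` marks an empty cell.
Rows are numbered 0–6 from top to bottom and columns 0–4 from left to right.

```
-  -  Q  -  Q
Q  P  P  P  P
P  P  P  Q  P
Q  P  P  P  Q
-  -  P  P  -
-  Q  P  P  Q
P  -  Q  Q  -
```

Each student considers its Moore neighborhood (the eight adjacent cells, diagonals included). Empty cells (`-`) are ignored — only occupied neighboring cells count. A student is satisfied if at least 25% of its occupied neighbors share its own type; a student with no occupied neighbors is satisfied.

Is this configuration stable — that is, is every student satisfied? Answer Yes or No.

No

(0,2)Q 0/3 not
(0,4)Q 0/2 not
(1,0)Q 0/3 not
(1,1)P 4/6 satisfied
(1,2)P 4/6 satisfied
(1,3)P 4/7 satisfied
(1,4)P 2/4 satisfied
(2,0)P 3/5 satisfied
(2,1)P 6/8 satisfied
(2,2)P 7/8 satisfied
(2,3)Q 1/8 not
(2,4)P 3/5 satisfied
(3,0)Q 0/3 not
(3,1)P 5/6 satisfied
(3,2)P 6/7 satisfied
(3,3)P 5/7 satisfied
(3,4)Q 1/4 satisfied
(4,2)P 6/7 satisfied
(4,3)P 5/7 satisfied
(5,1)Q 1/4 satisfied
(5,2)P 3/6 satisfied
(5,3)P 3/6 satisfied
(5,4)Q 1/3 satisfied
(6,0)P 0/1 not
(6,2)Q 2/4 satisfied
(6,3)Q 2/4 satisfied
For instance (0,2) has only 0/3 same-type neighbors, below 1/4.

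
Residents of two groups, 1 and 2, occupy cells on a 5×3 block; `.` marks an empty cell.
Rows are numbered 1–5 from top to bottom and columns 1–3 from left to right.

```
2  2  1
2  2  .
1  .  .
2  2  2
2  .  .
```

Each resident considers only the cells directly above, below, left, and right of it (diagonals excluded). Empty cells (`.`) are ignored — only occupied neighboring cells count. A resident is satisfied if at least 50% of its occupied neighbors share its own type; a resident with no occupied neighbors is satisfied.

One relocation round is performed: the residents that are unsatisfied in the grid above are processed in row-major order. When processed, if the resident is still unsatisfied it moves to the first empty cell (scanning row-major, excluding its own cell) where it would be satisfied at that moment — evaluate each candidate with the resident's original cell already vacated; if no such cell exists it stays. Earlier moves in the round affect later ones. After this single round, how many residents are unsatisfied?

0

Initially unsatisfied (in order): (1,3), (3,1).
  (1,3): no empty cell satisfies it; stays.
  (3,1) → (2,3).
Resulting grid:
2 2 1
2 2 1
. . .
2 2 2
2 . .
All satisfied now.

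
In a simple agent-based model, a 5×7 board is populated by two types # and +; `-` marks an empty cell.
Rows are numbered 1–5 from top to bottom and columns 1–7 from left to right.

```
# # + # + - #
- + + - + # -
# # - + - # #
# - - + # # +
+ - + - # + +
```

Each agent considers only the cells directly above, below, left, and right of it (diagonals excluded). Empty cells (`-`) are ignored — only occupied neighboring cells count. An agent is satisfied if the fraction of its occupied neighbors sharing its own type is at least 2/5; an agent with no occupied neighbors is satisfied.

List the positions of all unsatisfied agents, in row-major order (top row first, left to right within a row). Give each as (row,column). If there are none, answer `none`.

(1,2), (1,3), (1,4), (2,2), (4,7), (5,1), (5,6)

Row 1: (1,1)# 1/1 ok · (1,2)# 1/3 unhappy · (1,3)+ 1/3 unhappy · (1,4)# 0/2 unhappy · (1,5)+ 1/2 ok · (1,7)# 0/0 ok
Row 2: (2,2)+ 1/3 unhappy · (2,3)+ 2/2 ok · (2,5)+ 1/2 ok · (2,6)# 1/2 ok
Row 3: (3,1)# 2/2 ok · (3,2)# 1/2 ok · (3,4)+ 1/1 ok · (3,6)# 3/3 ok · (3,7)# 1/2 ok
Row 4: (4,1)# 1/2 ok · (4,4)+ 1/2 ok · (4,5)# 2/3 ok · (4,6)# 2/4 ok · (4,7)+ 1/3 unhappy
Row 5: (5,1)+ 0/1 unhappy · (5,3)+ 0/0 ok · (5,5)# 1/2 ok · (5,6)+ 1/3 unhappy · (5,7)+ 2/2 ok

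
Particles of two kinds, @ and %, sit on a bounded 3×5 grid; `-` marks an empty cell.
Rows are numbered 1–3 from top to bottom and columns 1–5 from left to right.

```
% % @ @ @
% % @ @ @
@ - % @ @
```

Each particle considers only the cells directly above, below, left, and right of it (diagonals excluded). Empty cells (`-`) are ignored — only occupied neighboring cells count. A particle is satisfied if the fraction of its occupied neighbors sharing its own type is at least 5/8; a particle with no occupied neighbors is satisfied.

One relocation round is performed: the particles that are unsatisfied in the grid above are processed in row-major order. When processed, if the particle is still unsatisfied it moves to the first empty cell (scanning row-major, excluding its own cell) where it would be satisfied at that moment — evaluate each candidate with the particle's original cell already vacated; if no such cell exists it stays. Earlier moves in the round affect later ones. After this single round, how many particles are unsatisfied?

3

Initially unsatisfied (in order): (2,3), (3,1), (3,3).
  (2,3): no empty cell satisfies it; stays.
  (3,1): no empty cell satisfies it; stays.
  (3,3): no empty cell satisfies it; stays.
Resulting grid:
% % @ @ @
% % @ @ @
@ - % @ @
Unsatisfied now: (2,3), (3,1), (3,3).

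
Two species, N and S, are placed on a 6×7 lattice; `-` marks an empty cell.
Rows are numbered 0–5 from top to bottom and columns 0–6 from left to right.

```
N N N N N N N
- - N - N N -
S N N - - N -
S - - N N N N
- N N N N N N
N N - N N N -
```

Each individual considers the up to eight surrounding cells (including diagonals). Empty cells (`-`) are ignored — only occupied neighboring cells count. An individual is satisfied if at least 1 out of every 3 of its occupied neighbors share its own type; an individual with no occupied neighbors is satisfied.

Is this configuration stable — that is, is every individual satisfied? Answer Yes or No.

Yes

(0,0)N 1/1 ok
(0,1)N 3/3 ok
(0,2)N 3/3 ok
(0,3)N 4/4 ok
(0,4)N 4/4 ok
(0,5)N 4/4 ok
(0,6)N 2/2 ok
(1,2)N 5/5 ok
(1,4)N 5/5 ok
(1,5)N 5/5 ok
(2,0)S 1/2 ok
(2,1)N 2/4 ok
(2,2)N 3/3 ok
(2,5)N 5/5 ok
(3,0)S 1/3 ok
(3,3)N 5/5 ok
(3,4)N 6/6 ok
(3,5)N 6/6 ok
(3,6)N 4/4 ok
(4,1)N 3/4 ok
(4,2)N 5/5 ok
(4,3)N 6/6 ok
(4,4)N 8/8 ok
(4,5)N 7/7 ok
(4,6)N 4/4 ok
(5,0)N 2/2 ok
(5,1)N 3/3 ok
(5,3)N 4/4 ok
(5,4)N 5/5 ok
(5,5)N 4/4 ok
All meet the threshold, so the configuration is stable.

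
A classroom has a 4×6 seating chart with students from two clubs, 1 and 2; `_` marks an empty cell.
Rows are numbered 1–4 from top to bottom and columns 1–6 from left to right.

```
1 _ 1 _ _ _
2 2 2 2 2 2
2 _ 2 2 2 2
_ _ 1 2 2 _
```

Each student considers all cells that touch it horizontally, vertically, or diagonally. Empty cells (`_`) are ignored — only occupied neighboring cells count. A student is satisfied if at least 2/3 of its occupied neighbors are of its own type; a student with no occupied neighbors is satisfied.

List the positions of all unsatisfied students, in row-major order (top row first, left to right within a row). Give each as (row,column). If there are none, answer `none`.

(1,1), (1,3), (4,3)

Row 1: (1,1)1 0/2 unhappy · (1,3)1 0/3 unhappy
Row 2: (2,1)2 2/3 ok · (2,2)2 4/6 ok · (2,3)2 4/5 ok · (2,4)2 5/6 ok · (2,5)2 5/5 ok · (2,6)2 3/3 ok
Row 3: (3,1)2 2/2 ok · (3,3)2 5/6 ok · (3,4)2 7/8 ok · (3,5)2 7/7 ok · (3,6)2 4/4 ok
Row 4: (4,3)1 0/3 unhappy · (4,4)2 4/5 ok · (4,5)2 4/4 ok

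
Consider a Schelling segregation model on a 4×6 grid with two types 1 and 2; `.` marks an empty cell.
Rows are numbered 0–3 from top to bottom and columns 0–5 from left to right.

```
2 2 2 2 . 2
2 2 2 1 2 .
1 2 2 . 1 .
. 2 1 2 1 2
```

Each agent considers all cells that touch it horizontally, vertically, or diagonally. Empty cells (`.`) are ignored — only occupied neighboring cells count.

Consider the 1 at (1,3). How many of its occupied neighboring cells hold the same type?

Occupied neighbors of (1,3): (0,2)=2, (0,3)=2, (1,2)=2, (1,4)=2, (2,2)=2, (2,4)=1.
Same type (1): 1 of 6.

1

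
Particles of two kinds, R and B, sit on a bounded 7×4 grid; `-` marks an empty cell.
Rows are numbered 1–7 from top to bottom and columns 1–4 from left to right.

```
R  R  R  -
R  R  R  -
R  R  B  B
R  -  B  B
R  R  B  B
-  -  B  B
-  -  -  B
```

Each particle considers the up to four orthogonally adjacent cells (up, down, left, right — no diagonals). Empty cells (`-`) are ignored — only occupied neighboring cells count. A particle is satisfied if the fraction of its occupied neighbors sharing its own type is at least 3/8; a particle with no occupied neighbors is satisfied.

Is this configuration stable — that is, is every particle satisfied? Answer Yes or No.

Yes

Row 1: (1,1)R 2/2 ok · (1,2)R 3/3 ok · (1,3)R 2/2 ok
Row 2: (2,1)R 3/3 ok · (2,2)R 4/4 ok · (2,3)R 2/3 ok
Row 3: (3,1)R 3/3 ok · (3,2)R 2/3 ok · (3,3)B 2/4 ok · (3,4)B 2/2 ok
Row 4: (4,1)R 2/2 ok · (4,3)B 3/3 ok · (4,4)B 3/3 ok
Row 5: (5,1)R 2/2 ok · (5,2)R 1/2 ok · (5,3)B 3/4 ok · (5,4)B 3/3 ok
Row 6: (6,3)B 2/2 ok · (6,4)B 3/3 ok
Row 7: (7,4)B 1/1 ok
All meet the threshold, so the configuration is stable.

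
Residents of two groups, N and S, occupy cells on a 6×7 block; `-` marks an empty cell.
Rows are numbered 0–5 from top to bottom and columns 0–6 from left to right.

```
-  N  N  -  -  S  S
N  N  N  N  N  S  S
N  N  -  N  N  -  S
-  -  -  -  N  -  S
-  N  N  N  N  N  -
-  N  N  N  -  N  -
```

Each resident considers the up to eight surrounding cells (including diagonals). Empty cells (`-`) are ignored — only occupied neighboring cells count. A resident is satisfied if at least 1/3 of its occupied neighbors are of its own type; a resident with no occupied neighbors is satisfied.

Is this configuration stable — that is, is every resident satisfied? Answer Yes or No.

Row 0: (0,1)N 4/4 satisfied · (0,2)N 4/4 satisfied · (0,5)S 3/4 satisfied · (0,6)S 3/3 satisfied
Row 1: (1,0)N 4/4 satisfied · (1,1)N 6/6 satisfied · (1,2)N 6/6 satisfied · (1,3)N 5/5 satisfied · (1,4)N 3/5 satisfied · (1,5)S 4/6 satisfied · (1,6)S 4/4 satisfied
Row 2: (2,0)N 3/3 satisfied · (2,1)N 4/4 satisfied · (2,3)N 5/5 satisfied · (2,4)N 4/5 satisfied · (2,6)S 3/3 satisfied
Row 3: (3,4)N 5/5 satisfied · (3,6)S 1/2 satisfied
Row 4: (4,1)N 3/3 satisfied · (4,2)N 5/5 satisfied · (4,3)N 5/5 satisfied · (4,4)N 5/5 satisfied · (4,5)N 3/4 satisfied
Row 5: (5,1)N 3/3 satisfied · (5,2)N 5/5 satisfied · (5,3)N 4/4 satisfied · (5,5)N 2/2 satisfied
All meet the threshold, so the configuration is stable.

Yes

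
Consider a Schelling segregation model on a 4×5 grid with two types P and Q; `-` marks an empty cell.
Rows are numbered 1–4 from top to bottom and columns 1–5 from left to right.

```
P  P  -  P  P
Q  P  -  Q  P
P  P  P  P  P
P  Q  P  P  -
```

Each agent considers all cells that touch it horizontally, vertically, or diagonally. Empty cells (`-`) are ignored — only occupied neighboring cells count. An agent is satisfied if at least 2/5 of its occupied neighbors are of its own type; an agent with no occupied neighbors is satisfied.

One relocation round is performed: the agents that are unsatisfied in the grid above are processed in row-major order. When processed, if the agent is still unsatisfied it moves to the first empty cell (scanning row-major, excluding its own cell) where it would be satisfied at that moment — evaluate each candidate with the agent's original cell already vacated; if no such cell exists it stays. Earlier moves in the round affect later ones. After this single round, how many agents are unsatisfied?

3

Initially unsatisfied (in order): (2,1), (2,4), (4,2).
  (2,1): no empty cell satisfies it; stays.
  (2,4): no empty cell satisfies it; stays.
  (4,2): no empty cell satisfies it; stays.
Resulting grid:
P P - P P
Q P - Q P
P P P P P
P Q P P -
Unsatisfied now: (2,1), (2,4), (4,2).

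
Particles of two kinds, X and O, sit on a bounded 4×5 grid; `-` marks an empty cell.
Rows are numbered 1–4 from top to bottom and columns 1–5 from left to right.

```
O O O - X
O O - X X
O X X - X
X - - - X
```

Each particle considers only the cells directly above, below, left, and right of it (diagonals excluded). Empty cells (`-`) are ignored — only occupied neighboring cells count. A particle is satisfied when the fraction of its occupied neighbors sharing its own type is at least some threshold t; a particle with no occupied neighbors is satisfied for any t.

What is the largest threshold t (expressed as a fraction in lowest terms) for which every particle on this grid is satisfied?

0/1

(1,1)O 2/2
(1,2)O 3/3
(1,3)O 1/1
(1,5)X 1/1
(2,1)O 3/3
(2,2)O 2/3
(2,4)X 1/1
(2,5)X 3/3
(3,1)O 1/3
(3,2)X 1/3
(3,3)X 1/1
(3,5)X 2/2
(4,1)X 0/1
(4,5)X 1/1
The smallest same-type fraction is 0/1 at (4,1), which reduces to 0/1. Any threshold above that leaves this particle unsatisfied.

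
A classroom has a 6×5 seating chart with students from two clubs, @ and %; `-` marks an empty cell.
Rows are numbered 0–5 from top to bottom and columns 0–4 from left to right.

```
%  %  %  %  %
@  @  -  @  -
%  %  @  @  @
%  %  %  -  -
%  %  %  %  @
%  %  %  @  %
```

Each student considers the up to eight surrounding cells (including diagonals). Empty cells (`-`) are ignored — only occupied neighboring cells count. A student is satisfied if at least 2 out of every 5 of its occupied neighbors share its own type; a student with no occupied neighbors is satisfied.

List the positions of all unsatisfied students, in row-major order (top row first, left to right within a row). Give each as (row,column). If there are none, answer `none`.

(0,0), (1,0), (1,1), (4,4), (5,3), (5,4)

Row 0: (0,0)% 1/3 not · (0,1)% 2/4 satisfied · (0,2)% 2/4 satisfied · (0,3)% 2/3 satisfied · (0,4)% 1/2 satisfied
Row 1: (1,0)@ 1/5 not · (1,1)@ 2/7 not · (1,3)@ 3/6 satisfied
Row 2: (2,0)% 3/5 satisfied · (2,1)% 4/7 satisfied · (2,2)@ 3/6 satisfied · (2,3)@ 3/4 satisfied · (2,4)@ 2/2 satisfied
Row 3: (3,0)% 5/5 satisfied · (3,1)% 7/8 satisfied · (3,2)% 5/7 satisfied
Row 4: (4,0)% 5/5 satisfied · (4,1)% 8/8 satisfied · (4,2)% 6/7 satisfied · (4,3)% 4/6 satisfied · (4,4)@ 1/3 not
Row 5: (5,0)% 3/3 satisfied · (5,1)% 5/5 satisfied · (5,2)% 4/5 satisfied · (5,3)@ 1/5 not · (5,4)% 1/3 not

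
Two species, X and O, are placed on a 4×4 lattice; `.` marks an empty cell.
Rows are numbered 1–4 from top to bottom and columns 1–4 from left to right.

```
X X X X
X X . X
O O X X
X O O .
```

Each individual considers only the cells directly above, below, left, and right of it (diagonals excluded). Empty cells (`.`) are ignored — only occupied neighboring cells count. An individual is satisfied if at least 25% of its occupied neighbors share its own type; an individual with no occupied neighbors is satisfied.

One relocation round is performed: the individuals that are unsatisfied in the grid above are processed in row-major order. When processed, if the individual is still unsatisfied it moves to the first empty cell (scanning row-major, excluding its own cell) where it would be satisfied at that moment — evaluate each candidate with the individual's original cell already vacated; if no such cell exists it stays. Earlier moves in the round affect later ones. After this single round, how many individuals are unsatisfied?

0

Initially unsatisfied (in order): (4,1).
  (4,1) → (2,3).
Resulting grid:
X X X X
X X X X
O O X X
. O O .
All satisfied now.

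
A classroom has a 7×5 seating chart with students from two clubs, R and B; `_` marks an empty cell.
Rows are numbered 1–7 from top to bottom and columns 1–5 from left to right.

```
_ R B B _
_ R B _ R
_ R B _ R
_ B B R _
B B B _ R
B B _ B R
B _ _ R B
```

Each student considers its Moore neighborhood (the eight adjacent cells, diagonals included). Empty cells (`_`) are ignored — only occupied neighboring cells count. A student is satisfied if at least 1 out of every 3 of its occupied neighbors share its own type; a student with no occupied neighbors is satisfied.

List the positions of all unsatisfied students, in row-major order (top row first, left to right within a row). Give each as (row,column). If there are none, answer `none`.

Row 1: (1,2)R 1/3 ok · (1,3)B 2/4 ok · (1,4)B 2/3 ok
Row 2: (2,2)R 2/5 ok · (2,3)B 3/6 ok · (2,5)R 1/2 ok
Row 3: (3,2)R 1/5 unhappy · (3,3)B 3/6 ok · (3,5)R 2/2 ok
Row 4: (4,2)B 5/6 ok · (4,3)B 4/6 ok · (4,4)R 2/5 ok
Row 5: (5,1)B 4/4 ok · (5,2)B 6/6 ok · (5,3)B 5/6 ok · (5,5)R 2/3 ok
Row 6: (6,1)B 4/4 ok · (6,2)B 5/5 ok · (6,4)B 2/5 ok · (6,5)R 2/4 ok
Row 7: (7,1)B 2/2 ok · (7,4)R 1/3 ok · (7,5)B 1/3 ok

(3,2)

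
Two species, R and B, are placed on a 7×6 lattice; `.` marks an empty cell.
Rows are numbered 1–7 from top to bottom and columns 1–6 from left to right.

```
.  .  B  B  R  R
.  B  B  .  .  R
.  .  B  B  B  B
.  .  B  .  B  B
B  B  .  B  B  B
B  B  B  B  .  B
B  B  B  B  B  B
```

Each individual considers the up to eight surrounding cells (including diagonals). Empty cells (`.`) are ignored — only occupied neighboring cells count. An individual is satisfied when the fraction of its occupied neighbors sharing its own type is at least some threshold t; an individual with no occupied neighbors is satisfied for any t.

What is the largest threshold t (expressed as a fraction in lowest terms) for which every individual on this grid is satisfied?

1/2

Row 1: (1,3)B 3/3 · (1,4)B 2/3 · (1,5)R 2/3 · (1,6)R 2/2
Row 2: (2,2)B 3/3 · (2,3)B 5/5 · (2,6)R 2/4
Row 3: (3,3)B 4/4 · (3,4)B 5/5 · (3,5)B 4/5 · (3,6)B 3/4
Row 4: (4,3)B 4/4 · (4,5)B 7/7 · (4,6)B 5/5
Row 5: (5,1)B 3/3 · (5,2)B 5/5 · (5,4)B 5/5 · (5,5)B 6/6 · (5,6)B 4/4
Row 6: (6,1)B 5/5 · (6,2)B 7/7 · (6,3)B 7/7 · (6,4)B 6/6 · (6,6)B 4/4
Row 7: (7,1)B 3/3 · (7,2)B 5/5 · (7,3)B 5/5 · (7,4)B 4/4 · (7,5)B 4/4 · (7,6)B 2/2
The smallest same-type fraction is 2/4 at (2,6), which reduces to 1/2. Any threshold above that leaves this individual unsatisfied.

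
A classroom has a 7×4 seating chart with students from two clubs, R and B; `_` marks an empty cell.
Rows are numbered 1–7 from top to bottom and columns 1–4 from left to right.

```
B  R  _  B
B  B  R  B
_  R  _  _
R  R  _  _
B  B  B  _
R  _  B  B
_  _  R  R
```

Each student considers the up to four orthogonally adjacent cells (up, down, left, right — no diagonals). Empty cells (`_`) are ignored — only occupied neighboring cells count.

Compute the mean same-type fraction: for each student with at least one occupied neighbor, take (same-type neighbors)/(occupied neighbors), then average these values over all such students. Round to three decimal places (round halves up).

Row 1: (1,1)B 1/2 · (1,2)R 0/2 · (1,4)B 1/1
Row 2: (2,1)B 2/2 · (2,2)B 1/4 · (2,3)R 0/2 · (2,4)B 1/2
Row 3: (3,2)R 1/2
Row 4: (4,1)R 1/2 · (4,2)R 2/3
Row 5: (5,1)B 1/3 · (5,2)B 2/3 · (5,3)B 2/2
Row 6: (6,1)R 0/1 · (6,3)B 2/3 · (6,4)B 1/2
Row 7: (7,3)R 1/2 · (7,4)R 1/2
Sum over 18 students: 1/2 + 0/2 + 1/1 + 2/2 + 1/4 + 0/2 + 1/2 + 1/2 + 1/2 + 2/3 + 1/3 + 2/3 + 2/2 + 0/1 + 2/3 + 1/2 + 1/2 + 1/2 = 109/12; mean = 109/12 ÷ 18 = 109/216 = 0.504629… → 0.505.

0.505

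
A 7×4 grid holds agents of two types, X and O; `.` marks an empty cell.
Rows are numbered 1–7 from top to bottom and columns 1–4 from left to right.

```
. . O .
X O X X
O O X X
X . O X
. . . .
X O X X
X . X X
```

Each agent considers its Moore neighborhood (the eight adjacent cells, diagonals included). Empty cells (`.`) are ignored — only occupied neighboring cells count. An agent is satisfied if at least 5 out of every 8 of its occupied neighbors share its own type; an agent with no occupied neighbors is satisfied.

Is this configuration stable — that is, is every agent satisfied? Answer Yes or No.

No

(1,3)O 1/3 ✗
(2,1)X 0/3 ✗
(2,2)O 3/6 ✗
(2,3)X 3/6 ✗
(2,4)X 3/4 ✓
(3,1)O 2/4 ✗
(3,2)O 3/7 ✗
(3,3)X 4/7 ✗
(3,4)X 4/5 ✓
(4,1)X 0/2 ✗
(4,3)O 1/4 ✗
(4,4)X 2/3 ✓
(6,1)X 1/2 ✗
(6,2)O 0/4 ✗
(6,3)X 3/4 ✓
(6,4)X 3/3 ✓
(7,1)X 1/2 ✗
(7,3)X 3/4 ✓
(7,4)X 3/3 ✓
For instance (1,3) has only 1/3 same-type neighbors, below 5/8.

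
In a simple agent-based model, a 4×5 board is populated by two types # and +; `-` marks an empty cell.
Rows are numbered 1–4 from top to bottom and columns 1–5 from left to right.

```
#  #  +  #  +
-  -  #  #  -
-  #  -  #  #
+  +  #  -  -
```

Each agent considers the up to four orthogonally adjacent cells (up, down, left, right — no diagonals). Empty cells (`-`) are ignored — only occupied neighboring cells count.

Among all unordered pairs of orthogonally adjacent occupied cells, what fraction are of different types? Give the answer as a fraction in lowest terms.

Scan each occupied cell's neighbors to the right and below so each pair is counted once.
Row 1: #(1,1)–#(1,2)= #(1,2)–+(1,3)≠ +(1,3)–#(1,4)≠ +(1,3)–#(2,3)≠ #(1,4)–+(1,5)≠ #(1,4)–#(2,4)=  → 4/6 unlike.
Row 2: #(2,3)–#(2,4)= #(2,4)–#(3,4)=  → 0/2 unlike.
Row 3: #(3,2)–+(4,2)≠ #(3,4)–#(3,5)=  → 1/2 unlike.
Row 4: +(4,1)–+(4,2)= +(4,2)–#(4,3)≠  → 1/2 unlike.
Total adjacent occupied pairs: 12; unlike-type pairs: 6.
6/12 reduces to 1/2.

1/2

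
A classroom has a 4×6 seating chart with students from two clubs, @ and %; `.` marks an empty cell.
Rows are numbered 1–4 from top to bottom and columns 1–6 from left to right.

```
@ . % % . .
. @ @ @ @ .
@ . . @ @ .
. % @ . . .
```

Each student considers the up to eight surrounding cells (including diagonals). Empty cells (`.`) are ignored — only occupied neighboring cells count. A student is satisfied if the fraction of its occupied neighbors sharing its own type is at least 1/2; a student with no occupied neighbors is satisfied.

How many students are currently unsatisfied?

Row 1: (1,1)@ 1/1 satisfied · (1,3)% 1/4 not · (1,4)% 1/4 not
Row 2: (2,2)@ 3/4 satisfied · (2,3)@ 3/5 satisfied · (2,4)@ 4/6 satisfied · (2,5)@ 3/4 satisfied
Row 3: (3,1)@ 1/2 satisfied · (3,4)@ 5/5 satisfied · (3,5)@ 3/3 satisfied
Row 4: (4,2)% 0/2 not · (4,3)@ 1/2 satisfied
Unsatisfied: (1,3), (1,4), (4,2) — 3 in total.

3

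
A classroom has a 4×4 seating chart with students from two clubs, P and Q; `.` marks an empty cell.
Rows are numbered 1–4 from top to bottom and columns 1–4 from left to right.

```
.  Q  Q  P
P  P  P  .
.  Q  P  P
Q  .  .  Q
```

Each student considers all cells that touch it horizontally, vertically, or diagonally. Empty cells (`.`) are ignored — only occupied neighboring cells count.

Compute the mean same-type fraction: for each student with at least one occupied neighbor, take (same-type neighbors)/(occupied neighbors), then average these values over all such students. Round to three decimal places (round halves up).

(1,2)Q 1/4
(1,3)Q 1/4
(1,4)P 1/2
(2,1)P 1/3
(2,2)P 3/6
(2,3)P 4/7
(3,2)Q 1/5
(3,3)P 3/5
(3,4)P 2/3
(4,1)Q 1/1
(4,4)Q 0/2
Sum over 11 students: 1/4 + 1/4 + 1/2 + 1/3 + 3/6 + 4/7 + 1/5 + 3/5 + 2/3 + 1/1 + 0/2 = 341/70; mean = 341/70 ÷ 11 = 31/70 = 0.442857… → 0.443.

0.443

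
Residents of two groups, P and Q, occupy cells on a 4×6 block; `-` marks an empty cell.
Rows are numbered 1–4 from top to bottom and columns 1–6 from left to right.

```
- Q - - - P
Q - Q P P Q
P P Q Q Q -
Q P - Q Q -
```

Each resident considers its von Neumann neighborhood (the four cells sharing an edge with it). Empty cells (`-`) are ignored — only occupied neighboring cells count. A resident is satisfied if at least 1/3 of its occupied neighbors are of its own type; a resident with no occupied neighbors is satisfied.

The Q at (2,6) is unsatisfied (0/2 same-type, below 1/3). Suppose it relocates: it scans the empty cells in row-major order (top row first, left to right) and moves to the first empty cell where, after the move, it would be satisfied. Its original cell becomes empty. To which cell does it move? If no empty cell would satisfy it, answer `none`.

(1,1)

Vacating (2,6). Empty cells in order:
  (1,1): 2/2 same-type → satisfied — stop here.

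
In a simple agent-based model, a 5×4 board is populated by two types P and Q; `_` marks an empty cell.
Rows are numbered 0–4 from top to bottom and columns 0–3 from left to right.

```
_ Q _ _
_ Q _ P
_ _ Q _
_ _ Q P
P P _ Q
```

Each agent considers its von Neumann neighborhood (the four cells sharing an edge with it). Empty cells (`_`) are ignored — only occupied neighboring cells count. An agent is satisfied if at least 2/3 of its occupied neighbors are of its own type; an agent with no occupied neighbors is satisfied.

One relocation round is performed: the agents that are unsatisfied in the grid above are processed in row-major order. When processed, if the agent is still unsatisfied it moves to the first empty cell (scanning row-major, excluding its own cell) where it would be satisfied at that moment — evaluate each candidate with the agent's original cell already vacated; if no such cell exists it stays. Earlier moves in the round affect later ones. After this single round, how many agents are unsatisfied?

Initially unsatisfied (in order): (3,2), (3,3), (4,3).
  (3,2) → (0,0).
  (3,3) → (0,3).
  (4,3): now satisfied by earlier moves; stays.
Resulting grid:
Q Q _ P
_ Q _ P
_ _ Q _
_ _ _ _
P P _ Q
All satisfied now.

0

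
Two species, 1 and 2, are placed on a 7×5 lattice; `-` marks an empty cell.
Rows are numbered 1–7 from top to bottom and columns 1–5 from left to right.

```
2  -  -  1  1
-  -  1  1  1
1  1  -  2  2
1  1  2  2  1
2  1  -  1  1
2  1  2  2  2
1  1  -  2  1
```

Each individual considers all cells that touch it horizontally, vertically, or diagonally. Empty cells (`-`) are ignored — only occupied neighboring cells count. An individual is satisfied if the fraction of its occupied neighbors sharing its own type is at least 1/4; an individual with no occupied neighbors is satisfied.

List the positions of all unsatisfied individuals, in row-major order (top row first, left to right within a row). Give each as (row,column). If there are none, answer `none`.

(5,1), (6,1), (7,5)

(1,1)2 0/0 ✓
(1,4)1 4/4 ✓
(1,5)1 3/3 ✓
(2,3)1 3/4 ✓
(2,4)1 4/6 ✓
(2,5)1 3/5 ✓
(3,1)1 3/3 ✓
(3,2)1 4/5 ✓
(3,4)2 3/7 ✓
(3,5)2 2/5 ✓
(4,1)1 4/5 ✓
(4,2)1 4/6 ✓
(4,3)2 2/6 ✓
(4,4)2 3/6 ✓
(4,5)1 2/5 ✓
(5,1)2 1/5 ✗
(5,2)1 3/7 ✓
(5,4)1 2/7 ✓
(5,5)1 2/5 ✓
(6,1)2 1/5 ✗
(6,2)1 3/6 ✓
(6,3)2 2/6 ✓
(6,4)2 3/6 ✓
(6,5)2 2/5 ✓
(7,1)1 2/3 ✓
(7,2)1 2/4 ✓
(7,4)2 3/4 ✓
(7,5)1 0/3 ✗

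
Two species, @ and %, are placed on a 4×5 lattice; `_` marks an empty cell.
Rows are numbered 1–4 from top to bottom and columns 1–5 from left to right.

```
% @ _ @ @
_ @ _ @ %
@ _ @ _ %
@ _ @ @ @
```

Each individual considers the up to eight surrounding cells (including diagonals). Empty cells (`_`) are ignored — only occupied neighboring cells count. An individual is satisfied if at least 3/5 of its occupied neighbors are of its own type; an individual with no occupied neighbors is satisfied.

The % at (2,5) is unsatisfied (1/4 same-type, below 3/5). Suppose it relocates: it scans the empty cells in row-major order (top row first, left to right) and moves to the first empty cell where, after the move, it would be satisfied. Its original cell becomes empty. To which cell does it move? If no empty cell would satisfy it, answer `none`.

none

Vacating (2,5). Empty cells in order:
  (1,3): 0/4 same-type → still unsatisfied.
  (2,1): 1/4 same-type → still unsatisfied.
  (2,3): 0/5 same-type → still unsatisfied.
  (3,2): 0/5 same-type → still unsatisfied.
  (3,4): 1/6 same-type → still unsatisfied.
  (4,2): 0/4 same-type → still unsatisfied.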